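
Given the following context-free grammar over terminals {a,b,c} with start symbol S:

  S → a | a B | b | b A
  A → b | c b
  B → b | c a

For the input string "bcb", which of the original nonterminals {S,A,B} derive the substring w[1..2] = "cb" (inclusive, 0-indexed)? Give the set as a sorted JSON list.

Convert to CNF:
  S -> T1 A | T2 B | a | b
  A -> T0 T1 | b
  B -> T0 T2 | b
  T0 -> c
  T1 -> b
  T2 -> a

Fill CYK table bottom-up, restricted to cells inside w[1..2]:
  cell(1,1) c: {T0}  orig:{}
  cell(2,2) b: {A,B,S,T1}  orig:{A,B,S}
  cell(1,2) cb: {A}

Original NTs in T[1,2] deriving "cb": ["A"]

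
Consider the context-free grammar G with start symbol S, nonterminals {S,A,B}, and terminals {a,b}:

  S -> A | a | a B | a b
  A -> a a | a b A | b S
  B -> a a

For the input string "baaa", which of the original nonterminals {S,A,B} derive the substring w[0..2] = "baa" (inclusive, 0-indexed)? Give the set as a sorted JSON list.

CNF form of G:
  S -> T0 B | T0 T0 | T0 T1 | T0 X3 | T1 S | a
  A -> T0 T0 | T0 X2 | T1 S
  B -> T0 T0
  T0 -> a
  T1 -> b
  X2 -> T1 A
  X3 -> T1 A

CYK fill (cells [i..j] with 0 ≤ i ≤ j ≤ 2 only):
  cell(0,0) b: {T1}  orig:{}
  cell(1,1) a: {S,T0}  orig:{S}
  cell(2,2) a: {S,T0}  orig:{S}
  cell(0,1) ba: {A,S}
  cell(1,2) aa: {A,B,S}
  cell(0,2) baa: {A,S,X2,X3}  orig:{A,S}

Original NTs in T[0,2] deriving "baa": ["A", "S"]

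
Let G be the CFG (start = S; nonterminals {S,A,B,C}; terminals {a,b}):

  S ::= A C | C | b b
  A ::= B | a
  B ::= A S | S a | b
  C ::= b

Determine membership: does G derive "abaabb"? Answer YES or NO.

CNF form of G:
  S -> A C | T1 T1 | b
  A -> A S | S T0 | a | b
  B -> A S | S T0 | b
  C -> b
  T0 -> a
  T1 -> b

Fill CYK table bottom-up:
  cell(0,0) a: {A,T0}  orig:{A}
  cell(1,1) b: {A,B,C,S,T1}  orig:{A,B,C,S}
  cell(2,2) a: {A,T0}  orig:{A}
  cell(3,3) a: {A,T0}  orig:{A}
  cell(4,4) b: {A,B,C,S,T1}  orig:{A,B,C,S}
  cell(5,5) b: {A,B,C,S,T1}  orig:{A,B,C,S}
  cell(0,1) ab: {A,B,S}
  cell(1,2) ba: {A,B}
  cell(2,3) aa: ∅
  cell(3,4) ab: {A,B,S}
  cell(4,5) bb: {A,B,S}
  cell(0,2) aba: {A,B}
  cell(1,3) baa: ∅
  cell(2,4) aab: {A,B}
  cell(3,5) abb: {A,B,S}
  cell(0,3) abaa: ∅
  cell(1,4) baab: {A,B}
  cell(2,5) aabb: {A,B,S}
  cell(0,4) abaab: {A,B}
  cell(1,5) baabb: {A,B,S}
  cell(0,5) abaabb: {A,B,S}

S ∈ T[0,5] ⇒ YES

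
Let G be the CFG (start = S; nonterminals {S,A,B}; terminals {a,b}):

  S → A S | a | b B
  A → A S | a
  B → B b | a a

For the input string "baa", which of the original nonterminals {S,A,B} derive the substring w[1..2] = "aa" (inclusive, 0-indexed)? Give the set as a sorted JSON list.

CNF form of G:
  S -> A S | T0 B | a
  A -> A S | a
  B -> B T0 | T1 T1
  T0 -> b
  T1 -> a

Fill CYK table bottom-up — only the sub-triangle for w[1..2]:
  [1..1]={A,S,T1}  "a"  orig:{A,S}
  [2..2]={A,S,T1}  "a"  orig:{A,S}
  [1..2]={A,B,S}  "aa"

Original NTs in T[1,2] deriving "aa": ["A", "B", "S"]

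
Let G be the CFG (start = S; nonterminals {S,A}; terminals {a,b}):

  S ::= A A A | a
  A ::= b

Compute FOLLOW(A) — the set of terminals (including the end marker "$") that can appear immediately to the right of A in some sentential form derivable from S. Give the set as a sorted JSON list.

Compute FIRST by fixpoint:
pass 1:
  A via A→b: +{b}
  S via S→A A A: +{b}
  S via S→a: +{a}
  FIRST[S]={a,b}  FIRST[A]={b}
pass 2: (stable)
  FIRST[S]={a,b}  FIRST[A]={b}

FOLLOW sets:
FOLLOW(S) := {$}
round 1:
  S→A A A: FOLLOW(A) ⊇ FIRST(A) = {b}; new: +{b}
  S→A A A: FOLLOW(A) ⊇ FOLLOW(S) ⊇ {$}; new: +{$}
  S: {$}  A: {$,b}
round 2: done
  S: {$}  A: {$,b}

FOLLOW(A) = ["$", "b"]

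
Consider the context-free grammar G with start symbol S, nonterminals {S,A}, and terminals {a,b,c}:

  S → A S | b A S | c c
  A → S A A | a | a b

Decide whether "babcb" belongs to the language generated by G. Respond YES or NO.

Convert to CNF:
  S -> A S | T1 X4 | T2 T2
  A -> S X3 | T0 T1 | a
  T0 -> a
  T1 -> b
  T2 -> c
  X3 -> A A
  X4 -> A S

CYK table (by increasing span):
  [0..0]={T1}  "b"  orig:{}
  [1..1]={A,T0}  "a"  orig:{A}
  [2..2]={T1}  "b"  orig:{}
  [3..3]={T2}  "c"  orig:{}
  [4..4]={T1}  "b"  orig:{}
  [0..1]=∅  "ba"
  [1..2]={A}  "ab"
  [2..3]=∅  "bc"
  [3..4]=∅  "cb"
  [0..2]=∅  "bab"
  [1..3]=∅  "abc"
  [2..4]=∅  "bcb"
  [0..3]=∅  "babc"
  [1..4]=∅  "abcb"
  [0..4]=∅  "babcb"

S ∉ T[0,4] ⇒ NO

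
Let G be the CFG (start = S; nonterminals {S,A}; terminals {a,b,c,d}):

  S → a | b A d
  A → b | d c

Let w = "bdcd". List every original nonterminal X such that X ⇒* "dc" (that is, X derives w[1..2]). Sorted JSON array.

CNF form of G:
  S -> T2 X3 | a
  A -> T0 T1 | b
  T0 -> d
  T1 -> c
  T2 -> b
  X3 -> A T0

CYK fill — only the sub-triangle for w[1..2]:
  [1..1]={T0}  "d"  orig:{}
  [2..2]={T1}  "c"  orig:{}
  [1..2]={A}  "dc"

Original NTs in T[1,2] deriving "dc": ["A"]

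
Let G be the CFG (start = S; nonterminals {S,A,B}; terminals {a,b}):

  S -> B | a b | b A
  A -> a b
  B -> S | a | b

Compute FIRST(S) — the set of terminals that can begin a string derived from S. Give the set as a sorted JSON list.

FIRST iteration:
iter 1:
  A via A→a b: +{a}
  B via B→a: +{a}
  B via B→b: +{b}
  S via S→B: +{a,b}
  FIRST[S]={a,b}  FIRST[A]={a}  FIRST[B]={a,b}
iter 2: (stable)
  FIRST[S]={a,b}  FIRST[A]={a}  FIRST[B]={a,b}

FIRST(S) = ["a", "b"]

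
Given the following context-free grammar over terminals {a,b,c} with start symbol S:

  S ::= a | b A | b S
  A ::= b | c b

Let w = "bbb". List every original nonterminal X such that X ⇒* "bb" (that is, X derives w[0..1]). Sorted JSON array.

Convert to CNF:
  S -> T1 A | T1 S | a
  A -> T0 T1 | b
  T0 -> c
  T1 -> b

Fill CYK table bottom-up, restricted to cells inside w[0..1]:
  cell(0,0) b: {A,T1}  orig:{A}
  cell(1,1) b: {A,T1}  orig:{A}
  cell(0,1) bb: {S}

Original NTs in T[0,1] deriving "bb": ["S"]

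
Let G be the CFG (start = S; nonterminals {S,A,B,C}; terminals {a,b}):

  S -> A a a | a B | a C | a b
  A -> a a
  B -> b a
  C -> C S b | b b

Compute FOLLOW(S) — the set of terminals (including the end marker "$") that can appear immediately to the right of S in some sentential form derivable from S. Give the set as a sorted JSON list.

FIRST iteration:
[1]
  A via A→a a: +{a}
  B via B→b a: +{b}
  C via C→b b: +{b}
  S via S→A a a: +{a}
  FIRST(S)={a}  FIRST(A)={a}  FIRST(B)={b}  FIRST(C)={b}
[2] — fixpoint
  FIRST(S)={a}  FIRST(A)={a}  FIRST(B)={b}  FIRST(C)={b}

FOLLOW iteration:
FOLLOW(S) := {$}
iter 1:
  C→C S b: FOLLOW(C) ⊇ FIRST(S) = {a}; new: +{a}
  C→C S b: FOLLOW(S) ⊇ FIRST(b) = {b}; new: +{b}
  S→A a a: FOLLOW(A) ⊇ FIRST(a) = {a}; new: +{a}
  S→a B: FOLLOW(B) ⊇ FOLLOW(S) ⊇ {$,b}; new: +{$,b}
  S→a C: FOLLOW(C) ⊇ FOLLOW(S) ⊇ {$,b}; new: +{$,b}
  FOLLOW[S]={$,b}  FOLLOW[A]={a}  FOLLOW[B]={$,b}  FOLLOW[C]={$,a,b}
iter 2: (no change)
  FOLLOW[S]={$,b}  FOLLOW[A]={a}  FOLLOW[B]={$,b}  FOLLOW[C]={$,a,b}

FOLLOW(S) = ["$", "b"]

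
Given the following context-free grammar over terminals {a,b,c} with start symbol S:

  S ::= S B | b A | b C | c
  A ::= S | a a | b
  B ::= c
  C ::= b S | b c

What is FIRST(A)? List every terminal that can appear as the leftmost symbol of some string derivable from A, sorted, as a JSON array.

FIRST sets, iterate to fixpoint:
round 1:
  A via A→a a: +{a}
  A via A→b: +{b}
  B via B→c: +{c}
  C via C→b S: +{b}
  S via S→b A: +{b}
  S via S→c: +{c}
  S: {b,c}  A: {a,b}  B: {c}  C: {b}
round 2:
  A via A→S: +{c}
  S: {b,c}  A: {a,b,c}  B: {c}  C: {b}
round 3: (stable)
  S: {b,c}  A: {a,b,c}  B: {c}  C: {b}

FIRST(A) = ["a", "b", "c"]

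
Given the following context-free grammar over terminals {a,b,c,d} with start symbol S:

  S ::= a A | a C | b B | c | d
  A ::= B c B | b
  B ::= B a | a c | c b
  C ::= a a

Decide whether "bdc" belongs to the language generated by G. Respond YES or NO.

Convert to CNF:
  S -> T1 A | T1 C | T2 B | c | d
  A -> B X3 | b
  B -> B T1 | T0 T2 | T1 T0
  C -> T1 T1
  T0 -> c
  T1 -> a
  T2 -> b
  X3 -> T0 B

CYK table (by increasing span):
  T[0,0] 'b' = {A,T2}  orig:{A}
  T[1,1] 'd' = {S}
  T[2,2] 'c' = {S,T0}  orig:{S}
  T[0,1] 'bd' = ∅
  T[1,2] 'dc' = ∅
  T[0,2] 'bdc' = ∅

S ∉ T[0,2] ⇒ NO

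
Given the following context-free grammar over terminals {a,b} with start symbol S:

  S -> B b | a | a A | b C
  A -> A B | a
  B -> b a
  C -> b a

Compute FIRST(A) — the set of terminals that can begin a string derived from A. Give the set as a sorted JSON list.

FIRST sets, iterate to fixpoint:
[1]
  A via A→a: +{a}
  B via B→b a: +{b}
  C via C→b a: +{b}
  S via S→B b: +{b}
  S via S→a: +{a}
  S: {a,b}  A: {a}  B: {b}  C: {b}
[2] — fixpoint
  S: {a,b}  A: {a}  B: {b}  C: {b}

FIRST(A) = ["a"]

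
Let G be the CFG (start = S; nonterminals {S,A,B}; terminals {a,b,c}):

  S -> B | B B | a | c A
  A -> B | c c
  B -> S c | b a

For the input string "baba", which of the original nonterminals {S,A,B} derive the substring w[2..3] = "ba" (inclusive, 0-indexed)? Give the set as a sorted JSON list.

CNF form of G:
  S -> B B | S T0 | T0 A | T1 T2 | a
  A -> S T0 | T0 T0 | T1 T2
  B -> S T0 | T1 T2
  T0 -> c
  T1 -> b
  T2 -> a

CYK table (by increasing span), restricted to cells inside w[2..3]:
  cell(2,2) b: {T1}  orig:{}
  cell(3,3) a: {S,T2}  orig:{S}
  cell(2,3) ba: {A,B,S}

Original NTs in T[2,3] deriving "ba": ["A", "B", "S"]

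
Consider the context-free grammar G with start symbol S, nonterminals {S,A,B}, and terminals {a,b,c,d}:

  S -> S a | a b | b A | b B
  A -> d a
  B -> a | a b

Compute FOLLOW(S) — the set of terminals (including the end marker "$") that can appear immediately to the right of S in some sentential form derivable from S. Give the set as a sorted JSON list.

FIRST sets, iterate to fixpoint:
pass 1:
  A via A→d a: +{d}
  B via B→a: +{a}
  S via S→a b: +{a}
  S via S→b A: +{b}
  FIRST[S]={a,b}  FIRST[A]={d}  FIRST[B]={a}
pass 2: (stable)
  FIRST[S]={a,b}  FIRST[A]={d}  FIRST[B]={a}

FOLLOW iteration:
seed FOLLOW(S) with $
round 1:
  S→S a: FOLLOW(S) ⊇ FIRST(a) = {a}; new: +{a}
  S→b A: FOLLOW(A) ⊇ FOLLOW(S) ⊇ {$,a}; new: +{$,a}
  S→b B: FOLLOW(B) ⊇ FOLLOW(S) ⊇ {$,a}; new: +{$,a}
  FOLLOW(S)={$,a}  FOLLOW(A)={$,a}  FOLLOW(B)={$,a}
round 2: (no change)
  FOLLOW(S)={$,a}  FOLLOW(A)={$,a}  FOLLOW(B)={$,a}

FOLLOW(S) = ["$", "a"]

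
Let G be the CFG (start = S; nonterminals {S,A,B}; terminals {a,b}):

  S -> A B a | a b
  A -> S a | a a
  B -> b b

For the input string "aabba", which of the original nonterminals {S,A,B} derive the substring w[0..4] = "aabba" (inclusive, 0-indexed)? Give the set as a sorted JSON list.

CNF form of G:
  S -> A X2 | T0 T1
  A -> S T0 | T0 T0
  B -> T1 T1
  T0 -> a
  T1 -> b
  X2 -> B T0

CYK fill — only the sub-triangle for w[0..4]:
  [0..0]={T0}  "a"  orig:{}
  [1..1]={T0}  "a"  orig:{}
  [2..2]={T1}  "b"  orig:{}
  [3..3]={T1}  "b"  orig:{}
  [4..4]={T0}  "a"  orig:{}
  [0..1]={A}  "aa"
  [1..2]={S}  "ab"
  [2..3]={B}  "bb"
  [3..4]=∅  "ba"
  [0..2]=∅  "aab"
  [1..3]=∅  "abb"
  [2..4]={X2}  "bba"  orig:{}
  [0..3]=∅  "aabb"
  [1..4]=∅  "abba"
  [0..4]={S}  "aabba"

Original NTs in T[0,4] deriving "aabba": ["S"]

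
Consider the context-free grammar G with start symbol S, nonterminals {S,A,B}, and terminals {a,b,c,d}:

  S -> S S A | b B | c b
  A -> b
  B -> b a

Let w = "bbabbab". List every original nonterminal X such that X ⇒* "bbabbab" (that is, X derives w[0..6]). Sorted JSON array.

CNF form of G:
  S -> S X3 | T0 B | T2 T0
  A -> b
  B -> T0 T1
  T0 -> b
  T1 -> a
  T2 -> c
  X3 -> S A

CYK fill (cells [i..j] with 0 ≤ i ≤ j ≤ 6 only):
  [0..0]={A,T0}  "b"  orig:{A}
  [1..1]={A,T0}  "b"  orig:{A}
  [2..2]={T1}  "a"  orig:{}
  [3..3]={A,T0}  "b"  orig:{A}
  [4..4]={A,T0}  "b"  orig:{A}
  [5..5]={T1}  "a"  orig:{}
  [6..6]={A,T0}  "b"  orig:{A}
  [0..1]=∅  "bb"
  [1..2]={B}  "ba"
  [2..3]=∅  "ab"
  [3..4]=∅  "bb"
  [4..5]={B}  "ba"
  [5..6]=∅  "ab"
  [0..2]={S}  "bba"
  [1..3]=∅  "bab"
  [2..4]=∅  "abb"
  [3..5]={S}  "bba"
  [4..6]=∅  "bab"
  [0..3]={X3}  "bbab"  orig:{}
  [1..4]=∅  "babb"
  [2..5]=∅  "abba"
  [3..6]={X3}  "bbab"  orig:{}
  [0..4]=∅  "bbabb"
  [1..5]=∅  "babba"
  [2..6]=∅  "abbab"
  [0..5]=∅  "bbabba"
  [1..6]=∅  "babbab"
  [0..6]={S}  "bbabbab"

Original NTs in T[0,6] deriving "bbabbab": ["S"]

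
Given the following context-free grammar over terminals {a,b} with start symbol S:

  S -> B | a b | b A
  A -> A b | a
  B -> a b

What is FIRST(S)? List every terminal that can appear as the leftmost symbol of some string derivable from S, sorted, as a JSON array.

FIRST sets, iterate to fixpoint:
pass 1:
  A via A→a: +{a}
  B via B→a b: +{a}
  S via S→B: +{a}
  S via S→b A: +{b}
  FIRST[S]={a,b}  FIRST[A]={a}  FIRST[B]={a}
pass 2: — fixpoint
  FIRST[S]={a,b}  FIRST[A]={a}  FIRST[B]={a}

FIRST(S) = ["a", "b"]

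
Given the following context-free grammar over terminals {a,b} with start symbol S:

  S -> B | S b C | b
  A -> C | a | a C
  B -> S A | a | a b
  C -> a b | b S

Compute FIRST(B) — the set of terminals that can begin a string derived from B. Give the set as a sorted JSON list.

FIRST sets, iterate to fixpoint:
round 1:
  A via A→a: +{a}
  B via B→a: +{a}
  C via C→a b: +{a}
  C via C→b S: +{b}
  S via S→B: +{a}
  S via S→b: +{b}
  FIRST(S)={a,b}  FIRST(A)={a}  FIRST(B)={a}  FIRST(C)={a,b}
round 2:
  A via A→C: +{b}
  B via B→S A: +{b}
  FIRST(S)={a,b}  FIRST(A)={a,b}  FIRST(B)={a,b}  FIRST(C)={a,b}
round 3: (stable)
  FIRST(S)={a,b}  FIRST(A)={a,b}  FIRST(B)={a,b}  FIRST(C)={a,b}

FIRST(B) = ["a", "b"]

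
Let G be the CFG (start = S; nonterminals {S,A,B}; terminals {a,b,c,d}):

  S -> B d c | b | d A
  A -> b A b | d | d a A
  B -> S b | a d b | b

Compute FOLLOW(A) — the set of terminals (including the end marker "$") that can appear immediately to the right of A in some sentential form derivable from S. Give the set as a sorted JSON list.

FIRST sets, iterate to fixpoint:
[1]
  A via A→b A b: +{b}
  A via A→d: +{d}
  B via B→a d b: +{a}
  B via B→b: +{b}
  S via S→B d c: +{a,b}
  S via S→d A: +{d}
  S: {a,b,d}  A: {b,d}  B: {a,b}
[2]
  B via B→S b: +{d}
  S: {a,b,d}  A: {b,d}  B: {a,b,d}
[3] (no change)
  S: {a,b,d}  A: {b,d}  B: {a,b,d}

FOLLOW sets:
seed FOLLOW(S) with $
pass 1:
  A→b A b: FOLLOW(A) ⊇ FIRST(b) = {b}; new: +{b}
  B→S b: FOLLOW(S) ⊇ FIRST(b) = {b}; new: +{b}
  S→B d c: FOLLOW(B) ⊇ FIRST(d) = {d}; new: +{d}
  S→d A: FOLLOW(A) ⊇ FOLLOW(S) ⊇ {$,b}; new: +{$}
  FOLLOW[S]={$,b}  FOLLOW[A]={$,b}  FOLLOW[B]={d}
pass 2: done
  FOLLOW[S]={$,b}  FOLLOW[A]={$,b}  FOLLOW[B]={d}

FOLLOW(A) = ["$", "b"]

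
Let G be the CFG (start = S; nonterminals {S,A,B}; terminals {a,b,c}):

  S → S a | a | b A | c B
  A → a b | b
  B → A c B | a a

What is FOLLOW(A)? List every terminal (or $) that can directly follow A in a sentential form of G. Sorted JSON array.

Compute FIRST by fixpoint:
[1]
  A via A→a b: +{a}
  A via A→b: +{b}
  B via B→A c B: +{a,b}
  S via S→a: +{a}
  S via S→b A: +{b}
  S via S→c B: +{c}
  FIRST[S]={a,b,c}  FIRST[A]={a,b}  FIRST[B]={a,b}
[2] (stable)
  FIRST[S]={a,b,c}  FIRST[A]={a,b}  FIRST[B]={a,b}

FOLLOW iteration:
FOLLOW(S) := {$}
round 1:
  B→A c B: FOLLOW(A) ⊇ FIRST(c) = {c}; new: +{c}
  S→S a: FOLLOW(S) ⊇ FIRST(a) = {a}; new: +{a}
  S→b A: FOLLOW(A) ⊇ FOLLOW(S) ⊇ {$,a}; new: +{$,a}
  S→c B: FOLLOW(B) ⊇ FOLLOW(S) ⊇ {$,a}; new: +{$,a}
  S: {$,a}  A: {$,a,c}  B: {$,a}
round 2: — fixpoint
  S: {$,a}  A: {$,a,c}  B: {$,a}

FOLLOW(A) = ["$", "a", "c"]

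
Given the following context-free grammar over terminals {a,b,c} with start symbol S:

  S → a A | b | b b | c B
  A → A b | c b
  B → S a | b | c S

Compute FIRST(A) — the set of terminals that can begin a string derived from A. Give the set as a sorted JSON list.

Compute FIRST by fixpoint:
round 1:
  A via A→c b: +{c}
  B via B→b: +{b}
  B via B→c S: +{c}
  S via S→a A: +{a}
  S via S→b: +{b}
  S via S→c B: +{c}
  FIRST[S]={a,b,c}  FIRST[A]={c}  FIRST[B]={b,c}
round 2:
  B via B→S a: +{a}
  FIRST[S]={a,b,c}  FIRST[A]={c}  FIRST[B]={a,b,c}
round 3: done
  FIRST[S]={a,b,c}  FIRST[A]={c}  FIRST[B]={a,b,c}

FIRST(A) = ["c"]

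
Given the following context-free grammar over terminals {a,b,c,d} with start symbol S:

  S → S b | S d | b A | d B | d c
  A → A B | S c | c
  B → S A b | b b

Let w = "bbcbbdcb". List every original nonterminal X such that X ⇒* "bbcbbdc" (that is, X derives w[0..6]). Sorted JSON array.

CNF form of G:
  S -> S T1 | S T2 | T1 A | T2 B | T2 T0
  A -> A B | S T0 | c
  B -> S X3 | T1 T1
  T0 -> c
  T1 -> b
  T2 -> d
  X3 -> A T1

CYK table (by increasing span) — only the sub-triangle for w[0..6]:
  [0..0]={T1}  "b"  orig:{}
  [1..1]={T1}  "b"  orig:{}
  [2..2]={A,T0}  "c"  orig:{A}
  [3..3]={T1}  "b"  orig:{}
  [4..4]={T1}  "b"  orig:{}
  [5..5]={T2}  "d"  orig:{}
  [6..6]={A,T0}  "c"  orig:{A}
  [0..1]={B}  "bb"
  [1..2]={S}  "bc"
  [2..3]={X3}  "cb"  orig:{}
  [3..4]={B}  "bb"
  [4..5]=∅  "bd"
  [5..6]={S}  "dc"
  [0..2]=∅  "bbc"
  [1..3]={S}  "bcb"
  [2..4]={A}  "cbb"
  [3..5]=∅  "bbd"
  [4..6]=∅  "bdc"
  [0..3]=∅  "bbcb"
  [1..4]={S}  "bcbb"
  [2..5]=∅  "cbbd"
  [3..6]=∅  "bbdc"
  [0..4]=∅  "bbcbb"
  [1..5]={S}  "bcbbd"
  [2..6]=∅  "cbbdc"
  [0..5]=∅  "bbcbbd"
  [1..6]={A}  "bcbbdc"
  [0..6]={S}  "bbcbbdc"

Original NTs in T[0,6] deriving "bbcbbdc": ["S"]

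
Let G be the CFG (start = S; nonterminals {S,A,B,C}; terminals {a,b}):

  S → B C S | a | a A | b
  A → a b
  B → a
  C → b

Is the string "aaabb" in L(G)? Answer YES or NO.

CNF form of G:
  S -> B X2 | T0 A | a | b
  A -> T0 T1
  B -> a
  C -> b
  T0 -> a
  T1 -> b
  X2 -> C S

Fill CYK table bottom-up:
  [0..0]={B,S,T0}  "a"  orig:{B,S}
  [1..1]={B,S,T0}  "a"  orig:{B,S}
  [2..2]={B,S,T0}  "a"  orig:{B,S}
  [3..3]={C,S,T1}  "b"  orig:{C,S}
  [4..4]={C,S,T1}  "b"  orig:{C,S}
  [0..1]=∅  "aa"
  [1..2]=∅  "aa"
  [2..3]={A}  "ab"
  [3..4]={X2}  "bb"  orig:{}
  [0..2]=∅  "aaa"
  [1..3]={S}  "aab"
  [2..4]={S}  "abb"
  [0..3]=∅  "aaab"
  [1..4]=∅  "aabb"
  [0..4]=∅  "aaabb"

S ∉ T[0,4] ⇒ NO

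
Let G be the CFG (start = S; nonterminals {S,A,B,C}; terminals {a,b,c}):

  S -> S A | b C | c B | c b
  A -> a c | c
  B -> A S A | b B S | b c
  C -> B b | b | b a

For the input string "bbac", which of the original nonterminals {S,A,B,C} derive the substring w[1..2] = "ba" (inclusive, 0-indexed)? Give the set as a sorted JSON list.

Convert to CNF:
  S -> S A | T1 B | T1 T2 | T2 C
  A -> T0 T1 | c
  B -> A X3 | T2 T1 | T2 X4
  C -> B T2 | T2 T0 | b
  T0 -> a
  T1 -> c
  T2 -> b
  X3 -> S A
  X4 -> B S

CYK fill, restricted to cells inside w[1..2]:
  [1..1]={C,T2}  "b"  orig:{C}
  [2..2]={T0}  "a"  orig:{}
  [1..2]={C}  "ba"

Original NTs in T[1,2] deriving "ba": ["C"]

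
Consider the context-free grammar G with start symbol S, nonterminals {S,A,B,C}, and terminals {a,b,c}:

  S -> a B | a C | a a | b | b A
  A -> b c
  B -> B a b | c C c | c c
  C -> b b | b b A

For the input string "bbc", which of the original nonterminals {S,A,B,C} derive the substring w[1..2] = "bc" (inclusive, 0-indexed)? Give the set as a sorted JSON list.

Convert to CNF:
  S -> T0 A | T2 B | T2 C | T2 T2 | b
  A -> T0 T1
  B -> B X3 | T1 T1 | T1 X4
  C -> T0 T0 | T0 X5
  T0 -> b
  T1 -> c
  T2 -> a
  X3 -> T2 T0
  X4 -> C T1
  X5 -> T0 A

Fill CYK table bottom-up (cells [i..j] with 1 ≤ i ≤ j ≤ 2 only):
  T[1,1] 'b' = {S,T0}  orig:{S}
  T[2,2] 'c' = {T1}  orig:{}
  T[1,2] 'bc' = {A}

Original NTs in T[1,2] deriving "bc": ["A"]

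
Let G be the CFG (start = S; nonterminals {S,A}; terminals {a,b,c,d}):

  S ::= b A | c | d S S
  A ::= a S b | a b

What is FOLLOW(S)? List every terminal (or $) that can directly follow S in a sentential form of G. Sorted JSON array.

FIRST sets, iterate to fixpoint:
iter 1:
  A via A→a S b: +{a}
  S via S→b A: +{b}
  S via S→c: +{c}
  S via S→d S S: +{d}
  FIRST[S]={b,c,d}  FIRST[A]={a}
iter 2: — fixpoint
  FIRST[S]={b,c,d}  FIRST[A]={a}

FOLLOW iteration:
initialize: $ ∈ FOLLOW(S)
round 1:
  A→a S b: FOLLOW(S) ⊇ FIRST(b) = {b}; new: +{b}
  S→b A: FOLLOW(A) ⊇ FOLLOW(S) ⊇ {$,b}; new: +{$,b}
  S→d S S: FOLLOW(S) ⊇ FIRST(S) = {b,c,d}; new: +{c,d}
  FOLLOW(S)={$,b,c,d}  FOLLOW(A)={$,b}
round 2:
  S→b A: FOLLOW(A) ⊇ FOLLOW(S) ⊇ {$,b,c,d}; new: +{c,d}
  FOLLOW(S)={$,b,c,d}  FOLLOW(A)={$,b,c,d}
round 3: done
  FOLLOW(S)={$,b,c,d}  FOLLOW(A)={$,b,c,d}

FOLLOW(S) = ["$", "b", "c", "d"]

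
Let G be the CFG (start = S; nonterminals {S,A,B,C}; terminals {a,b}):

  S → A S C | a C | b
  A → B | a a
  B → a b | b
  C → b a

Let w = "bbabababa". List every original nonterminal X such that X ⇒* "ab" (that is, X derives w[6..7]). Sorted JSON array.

CNF form of G:
  S -> A X2 | T0 C | b
  A -> T0 T0 | T0 T1 | b
  B -> T0 T1 | b
  C -> T1 T0
  T0 -> a
  T1 -> b
  X2 -> S C

Fill CYK table bottom-up — only the sub-triangle for w[6..7]:
  [6..6]={T0}  "a"  orig:{}
  [7..7]={A,B,S,T1}  "b"  orig:{A,B,S}
  [6..7]={A,B}  "ab"

Original NTs in T[6,7] deriving "ab": ["A", "B"]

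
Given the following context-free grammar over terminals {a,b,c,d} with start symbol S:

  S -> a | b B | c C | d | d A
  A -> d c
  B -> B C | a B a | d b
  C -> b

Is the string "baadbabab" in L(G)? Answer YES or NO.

Convert to CNF:
  S -> T0 A | T1 C | T3 B | a | d
  A -> T0 T1
  B -> B C | T0 T3 | T2 X4
  C -> b
  T0 -> d
  T1 -> c
  T2 -> a
  T3 -> b
  X4 -> B T2

Fill CYK table bottom-up:
  T[0,0] 'b' = {C,T3}  orig:{C}
  T[1,1] 'a' = {S,T2}  orig:{S}
  T[2,2] 'a' = {S,T2}  orig:{S}
  T[3,3] 'd' = {S,T0}  orig:{S}
  T[4,4] 'b' = {C,T3}  orig:{C}
  T[5,5] 'a' = {S,T2}  orig:{S}
  T[6,6] 'b' = {C,T3}  orig:{C}
  T[7,7] 'a' = {S,T2}  orig:{S}
  T[8,8] 'b' = {C,T3}  orig:{C}
  T[0,1] 'ba' = ∅
  T[1,2] 'aa' = ∅
  T[2,3] 'ad' = ∅
  T[3,4] 'db' = {B}
  T[4,5] 'ba' = ∅
  T[5,6] 'ab' = ∅
  T[6,7] 'ba' = ∅
  T[7,8] 'ab' = ∅
  T[0,2] 'baa' = ∅
  T[1,3] 'aad' = ∅
  T[2,4] 'adb' = ∅
  T[3,5] 'dba' = {X4}  orig:{}
  T[4,6] 'bab' = ∅
  T[5,7] 'aba' = ∅
  T[6,8] 'bab' = ∅
  T[0,3] 'baad' = ∅
  T[1,4] 'aadb' = ∅
  T[2,5] 'adba' = {B}
  T[3,6] 'dbab' = ∅
  T[4,7] 'baba' = ∅
  T[5,8] 'abab' = ∅
  T[0,4] 'baadb' = ∅
  T[1,5] 'aadba' = ∅
  T[2,6] 'adbab' = {B}
  T[3,7] 'dbaba' = ∅
  T[4,8] 'babab' = ∅
  T[0,5] 'baadba' = ∅
  T[1,6] 'aadbab' = ∅
  T[2,7] 'adbaba' = {X4}  orig:{}
  T[3,8] 'dbabab' = ∅
  T[0,6] 'baadbab' = ∅
  T[1,7] 'aadbaba' = {B}
  T[2,8] 'adbabab' = ∅
  T[0,7] 'baadbaba' = {S}
  T[1,8] 'aadbabab' = {B}
  T[0,8] 'baadbabab' = {S}

S ∈ T[0,8] ⇒ YES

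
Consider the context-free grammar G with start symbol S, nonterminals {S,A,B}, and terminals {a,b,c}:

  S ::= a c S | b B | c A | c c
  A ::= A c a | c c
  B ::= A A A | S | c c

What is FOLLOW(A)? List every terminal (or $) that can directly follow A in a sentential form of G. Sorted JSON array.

Compute FIRST by fixpoint:
round 1:
  A via A→c c: +{c}
  B via B→A A A: +{c}
  S via S→a c S: +{a}
  S via S→b B: +{b}
  S via S→c A: +{c}
  FIRST[S]={a,b,c}  FIRST[A]={c}  FIRST[B]={c}
round 2:
  B via B→S: +{a,b}
  FIRST[S]={a,b,c}  FIRST[A]={c}  FIRST[B]={a,b,c}
round 3: done
  FIRST[S]={a,b,c}  FIRST[A]={c}  FIRST[B]={a,b,c}

FOLLOW sets:
initialize: $ ∈ FOLLOW(S)
pass 1:
  A→A c a: FOLLOW(A) ⊇ FIRST(c) = {c}; new: +{c}
  S→b B: FOLLOW(B) ⊇ FOLLOW(S) ⊇ {$}; new: +{$}
  S→c A: FOLLOW(A) ⊇ FOLLOW(S) ⊇ {$}; new: +{$}
  S: {$}  A: {$,c}  B: {$}
pass 2: (stable)
  S: {$}  A: {$,c}  B: {$}

FOLLOW(A) = ["$", "c"]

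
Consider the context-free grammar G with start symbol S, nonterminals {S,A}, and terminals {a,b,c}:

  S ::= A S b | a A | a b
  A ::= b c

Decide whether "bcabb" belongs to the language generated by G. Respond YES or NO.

CNF form of G:
  S -> A X3 | T2 A | T2 T0
  A -> T0 T1
  T0 -> b
  T1 -> c
  T2 -> a
  X3 -> S T0

CYK table (by increasing span):
  [0..0]={T0}  "b"  orig:{}
  [1..1]={T1}  "c"  orig:{}
  [2..2]={T2}  "a"  orig:{}
  [3..3]={T0}  "b"  orig:{}
  [4..4]={T0}  "b"  orig:{}
  [0..1]={A}  "bc"
  [1..2]=∅  "ca"
  [2..3]={S}  "ab"
  [3..4]=∅  "bb"
  [0..2]=∅  "bca"
  [1..3]=∅  "cab"
  [2..4]={X3}  "abb"  orig:{}
  [0..3]=∅  "bcab"
  [1..4]=∅  "cabb"
  [0..4]={S}  "bcabb"

S ∈ T[0,4] ⇒ YES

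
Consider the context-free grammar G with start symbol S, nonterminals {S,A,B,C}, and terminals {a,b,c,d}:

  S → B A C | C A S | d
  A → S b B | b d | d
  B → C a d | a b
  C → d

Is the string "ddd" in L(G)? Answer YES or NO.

Convert to CNF:
  S -> B X5 | C X6 | d
  A -> S X3 | T0 T1 | d
  B -> C X4 | T2 T0
  C -> d
  T0 -> b
  T1 -> d
  T2 -> a
  X3 -> T0 B
  X4 -> T2 T1
  X5 -> A C
  X6 -> A S

CYK table (by increasing span):
  [0..0]={A,C,S,T1}  "d"  orig:{A,C,S}
  [1..1]={A,C,S,T1}  "d"  orig:{A,C,S}
  [2..2]={A,C,S,T1}  "d"  orig:{A,C,S}
  [0..1]={X5,X6}  "dd"  orig:{}
  [1..2]={X5,X6}  "dd"  orig:{}
  [0..2]={S}  "ddd"

S ∈ T[0,2] ⇒ YES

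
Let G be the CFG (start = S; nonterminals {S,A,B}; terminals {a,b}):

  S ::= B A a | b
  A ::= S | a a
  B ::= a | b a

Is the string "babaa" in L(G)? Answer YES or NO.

CNF form of G:
  S -> B X3 | b
  A -> B X2 | T0 T0 | b
  B -> T1 T0 | a
  T0 -> a
  T1 -> b
  X2 -> A T0
  X3 -> A T0

CYK table (by increasing span):
  T[0,0] 'b' = {A,S,T1}  orig:{A,S}
  T[1,1] 'a' = {B,T0}  orig:{B}
  T[2,2] 'b' = {A,S,T1}  orig:{A,S}
  T[3,3] 'a' = {B,T0}  orig:{B}
  T[4,4] 'a' = {B,T0}  orig:{B}
  T[0,1] 'ba' = {B,X2,X3}  orig:{B}
  T[1,2] 'ab' = ∅
  T[2,3] 'ba' = {B,X2,X3}  orig:{B}
  T[3,4] 'aa' = {A}
  T[0,2] 'bab' = ∅
  T[1,3] 'aba' = {A,S}
  T[2,4] 'baa' = ∅
  T[0,3] 'baba' = {A,S}
  T[1,4] 'abaa' = {X2,X3}  orig:{}
  T[0,4] 'babaa' = {X2,X3}  orig:{}

S ∉ T[0,4] ⇒ NO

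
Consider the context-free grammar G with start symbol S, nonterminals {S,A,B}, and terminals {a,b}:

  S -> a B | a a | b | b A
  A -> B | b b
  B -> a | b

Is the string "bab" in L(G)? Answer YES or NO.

CNF form of G:
  S -> T0 A | T1 B | T1 T1 | b
  A -> T0 T0 | a | b
  B -> a | b
  T0 -> b
  T1 -> a

CYK fill:
  T[0,0] 'b' = {A,B,S,T0}  orig:{A,B,S}
  T[1,1] 'a' = {A,B,T1}  orig:{A,B}
  T[2,2] 'b' = {A,B,S,T0}  orig:{A,B,S}
  T[0,1] 'ba' = {S}
  T[1,2] 'ab' = {S}
  T[0,2] 'bab' = ∅

S ∉ T[0,2] ⇒ NO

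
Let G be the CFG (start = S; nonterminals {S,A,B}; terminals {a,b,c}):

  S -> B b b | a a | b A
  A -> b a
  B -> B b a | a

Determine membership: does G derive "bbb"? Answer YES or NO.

Convert to CNF:
  S -> B X3 | T0 A | T1 T1
  A -> T0 T1
  B -> B X2 | a
  T0 -> b
  T1 -> a
  X2 -> T0 T1
  X3 -> T0 T0

CYK table (by increasing span):
  cell(0,0) b: {T0}  orig:{}
  cell(1,1) b: {T0}  orig:{}
  cell(2,2) b: {T0}  orig:{}
  cell(0,1) bb: {X3}  orig:{}
  cell(1,2) bb: {X3}  orig:{}
  cell(0,2) bbb: ∅

S ∉ T[0,2] ⇒ NO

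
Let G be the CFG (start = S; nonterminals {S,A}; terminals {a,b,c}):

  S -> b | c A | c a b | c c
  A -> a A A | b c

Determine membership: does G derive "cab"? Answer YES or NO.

CNF form of G:
  S -> T2 A | T2 T2 | T2 X4 | b
  A -> T0 X3 | T1 T2
  T0 -> a
  T1 -> b
  T2 -> c
  X3 -> A A
  X4 -> T0 T1

CYK fill:
  T[0,0] 'c' = {T2}  orig:{}
  T[1,1] 'a' = {T0}  orig:{}
  T[2,2] 'b' = {S,T1}  orig:{S}
  T[0,1] 'ca' = ∅
  T[1,2] 'ab' = {X4}  orig:{}
  T[0,2] 'cab' = {S}

S ∈ T[0,2] ⇒ YES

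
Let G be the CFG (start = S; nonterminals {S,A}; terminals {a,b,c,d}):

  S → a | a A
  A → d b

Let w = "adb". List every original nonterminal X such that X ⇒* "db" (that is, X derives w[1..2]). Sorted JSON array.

Convert to CNF:
  S -> T2 A | a
  A -> T0 T1
  T0 -> d
  T1 -> b
  T2 -> a

CYK fill (cells [i..j] with 1 ≤ i ≤ j ≤ 2 only):
  cell(1,1) d: {T0}  orig:{}
  cell(2,2) b: {T1}  orig:{}
  cell(1,2) db: {A}

Original NTs in T[1,2] deriving "db": ["A"]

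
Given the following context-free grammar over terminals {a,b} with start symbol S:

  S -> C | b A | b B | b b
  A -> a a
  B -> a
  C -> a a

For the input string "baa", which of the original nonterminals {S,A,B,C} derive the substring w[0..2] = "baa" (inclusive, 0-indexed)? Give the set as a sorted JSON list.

Convert to CNF:
  S -> T0 T0 | T1 A | T1 B | T1 T1
  A -> T0 T0
  B -> a
  C -> T0 T0
  T0 -> a
  T1 -> b

CYK table (by increasing span) (cells [i..j] with 0 ≤ i ≤ j ≤ 2 only):
  cell(0,0) b: {T1}  orig:{}
  cell(1,1) a: {B,T0}  orig:{B}
  cell(2,2) a: {B,T0}  orig:{B}
  cell(0,1) ba: {S}
  cell(1,2) aa: {A,C,S}
  cell(0,2) baa: {S}

Original NTs in T[0,2] deriving "baa": ["S"]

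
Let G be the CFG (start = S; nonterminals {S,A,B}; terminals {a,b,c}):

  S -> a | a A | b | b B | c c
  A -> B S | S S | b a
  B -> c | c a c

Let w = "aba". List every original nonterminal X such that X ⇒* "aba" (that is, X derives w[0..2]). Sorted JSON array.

Convert to CNF:
  S -> T0 B | T1 A | T2 T2 | a | b
  A -> B S | S S | T0 T1
  B -> T2 X3 | c
  T0 -> b
  T1 -> a
  T2 -> c
  X3 -> T1 T2

CYK table (by increasing span) — only the sub-triangle for w[0..2]:
  [0..0]={S,T1}  "a"  orig:{S}
  [1..1]={S,T0}  "b"  orig:{S}
  [2..2]={S,T1}  "a"  orig:{S}
  [0..1]={A}  "ab"
  [1..2]={A}  "ba"
  [0..2]={S}  "aba"

Original NTs in T[0,2] deriving "aba": ["S"]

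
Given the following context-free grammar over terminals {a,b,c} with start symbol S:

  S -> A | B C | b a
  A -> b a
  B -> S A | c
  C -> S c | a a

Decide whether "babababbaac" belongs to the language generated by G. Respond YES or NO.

CNF form of G:
  S -> B C | T0 T1
  A -> T0 T1
  B -> S A | c
  C -> S T2 | T1 T1
  T0 -> b
  T1 -> a
  T2 -> c

CYK table (by increasing span):
  cell(0,0) b: {T0}  orig:{}
  cell(1,1) a: {T1}  orig:{}
  cell(2,2) b: {T0}  orig:{}
  cell(3,3) a: {T1}  orig:{}
  cell(4,4) b: {T0}  orig:{}
  cell(5,5) a: {T1}  orig:{}
  cell(6,6) b: {T0}  orig:{}
  cell(7,7) b: {T0}  orig:{}
  cell(8,8) a: {T1}  orig:{}
  cell(9,9) a: {T1}  orig:{}
  cell(10,10) c: {B,T2}  orig:{B}
  cell(0,1) ba: {A,S}
  cell(1,2) ab: ∅
  cell(2,3) ba: {A,S}
  cell(3,4) ab: ∅
  cell(4,5) ba: {A,S}
  cell(5,6) ab: ∅
  cell(6,7) bb: ∅
  cell(7,8) ba: {A,S}
  cell(8,9) aa: {C}
  cell(9,10) ac: ∅
  cell(0,2) bab: ∅
  cell(1,3) aba: ∅
  cell(2,4) bab: ∅
  cell(3,5) aba: ∅
  cell(4,6) bab: ∅
  cell(5,7) abb: ∅
  cell(6,8) bba: ∅
  cell(7,9) baa: ∅
  cell(8,10) aac: ∅
  cell(0,3) baba: {B}
  cell(1,4) abab: ∅
  cell(2,5) baba: {B}
  cell(3,6) abab: ∅
  cell(4,7) babb: ∅
  cell(5,8) abba: ∅
  cell(6,9) bbaa: ∅
  cell(7,10) baac: ∅
  cell(0,4) babab: ∅
  cell(1,5) ababa: ∅
  cell(2,6) babab: ∅
  cell(3,7) ababb: ∅
  cell(4,8) babba: ∅
  cell(5,9) abbaa: ∅
  cell(6,10) bbaac: ∅
  cell(0,5) bababa: ∅
  cell(1,6) ababab: ∅
  cell(2,7) bababb: ∅
  cell(3,8) ababba: ∅
  cell(4,9) babbaa: ∅
  cell(5,10) abbaac: ∅
  cell(0,6) bababab: ∅
  cell(1,7) abababb: ∅
  cell(2,8) bababba: ∅
  cell(3,9) ababbaa: ∅
  cell(4,10) babbaac: ∅
  cell(0,7) babababb: ∅
  cell(1,8) abababba: ∅
  cell(2,9) bababbaa: ∅
  cell(3,10) ababbaac: ∅
  cell(0,8) babababba: ∅
  cell(1,9) abababbaa: ∅
  cell(2,10) bababbaac: ∅
  cell(0,9) babababbaa: ∅
  cell(1,10) abababbaac: ∅
  cell(0,10) babababbaac: ∅

S ∉ T[0,10] ⇒ NO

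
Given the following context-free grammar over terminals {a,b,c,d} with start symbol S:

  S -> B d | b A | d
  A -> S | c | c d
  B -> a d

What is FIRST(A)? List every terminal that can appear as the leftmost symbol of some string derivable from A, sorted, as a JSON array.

FIRST sets, iterate to fixpoint:
round 1:
  A via A→c: +{c}
  B via B→a d: +{a}
  S via S→B d: +{a}
  S via S→b A: +{b}
  S via S→d: +{d}
  FIRST[S]={a,b,d}  FIRST[A]={c}  FIRST[B]={a}
round 2:
  A via A→S: +{a,b,d}
  FIRST[S]={a,b,d}  FIRST[A]={a,b,c,d}  FIRST[B]={a}
round 3: (stable)
  FIRST[S]={a,b,d}  FIRST[A]={a,b,c,d}  FIRST[B]={a}

FIRST(A) = ["a", "b", "c", "d"]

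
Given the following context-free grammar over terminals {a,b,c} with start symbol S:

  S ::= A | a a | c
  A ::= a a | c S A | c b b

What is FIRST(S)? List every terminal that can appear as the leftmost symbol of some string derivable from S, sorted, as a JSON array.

FIRST iteration:
iter 1:
  A via A→a a: +{a}
  A via A→c S A: +{c}
  S via S→A: +{a,c}
  S: {a,c}  A: {a,c}
iter 2: done
  S: {a,c}  A: {a,c}

FIRST(S) = ["a", "c"]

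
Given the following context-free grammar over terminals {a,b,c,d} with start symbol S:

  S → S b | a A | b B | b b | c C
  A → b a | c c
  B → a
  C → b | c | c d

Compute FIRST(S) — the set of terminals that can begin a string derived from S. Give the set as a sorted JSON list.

Compute FIRST by fixpoint:
pass 1:
  A via A→b a: +{b}
  A via A→c c: +{c}
  B via B→a: +{a}
  C via C→b: +{b}
  C via C→c: +{c}
  S via S→a A: +{a}
  S via S→b B: +{b}
  S via S→c C: +{c}
  FIRST[S]={a,b,c}  FIRST[A]={b,c}  FIRST[B]={a}  FIRST[C]={b,c}
pass 2: — fixpoint
  FIRST[S]={a,b,c}  FIRST[A]={b,c}  FIRST[B]={a}  FIRST[C]={b,c}

FIRST(S) = ["a", "b", "c"]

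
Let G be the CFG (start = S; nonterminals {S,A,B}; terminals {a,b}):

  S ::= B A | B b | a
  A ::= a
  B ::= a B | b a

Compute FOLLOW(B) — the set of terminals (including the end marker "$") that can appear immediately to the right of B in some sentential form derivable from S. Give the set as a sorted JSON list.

FIRST sets, iterate to fixpoint:
round 1:
  A via A→a: +{a}
  B via B→a B: +{a}
  B via B→b a: +{b}
  S via S→B A: +{a,b}
  FIRST(S)={a,b}  FIRST(A)={a}  FIRST(B)={a,b}
round 2: (no change)
  FIRST(S)={a,b}  FIRST(A)={a}  FIRST(B)={a,b}

FOLLOW iteration:
FOLLOW(S) := {$}
round 1:
  S→B A: FOLLOW(B) ⊇ FIRST(A) = {a}; new: +{a}
  S→B A: FOLLOW(A) ⊇ FOLLOW(S) ⊇ {$}; new: +{$}
  S→B b: FOLLOW(B) ⊇ FIRST(b) = {b}; new: +{b}
  FOLLOW[S]={$}  FOLLOW[A]={$}  FOLLOW[B]={a,b}
round 2: — fixpoint
  FOLLOW[S]={$}  FOLLOW[A]={$}  FOLLOW[B]={a,b}

FOLLOW(B) = ["a", "b"]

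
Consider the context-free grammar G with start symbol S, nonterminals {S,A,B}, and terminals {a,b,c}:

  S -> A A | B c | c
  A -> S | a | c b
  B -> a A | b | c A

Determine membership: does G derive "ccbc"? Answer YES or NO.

CNF form of G:
  S -> A A | B T0 | c
  A -> A A | B T0 | T0 T1 | a | c
  B -> T0 A | T2 A | b
  T0 -> c
  T1 -> b
  T2 -> a

CYK fill:
  T[0,0] 'c' = {A,S,T0}  orig:{A,S}
  T[1,1] 'c' = {A,S,T0}  orig:{A,S}
  T[2,2] 'b' = {B,T1}  orig:{B}
  T[3,3] 'c' = {A,S,T0}  orig:{A,S}
  T[0,1] 'cc' = {A,B,S}
  T[1,2] 'cb' = {A}
  T[2,3] 'bc' = {A,S}
  T[0,2] 'ccb' = {A,B,S}
  T[1,3] 'cbc' = {A,B,S}
  T[0,3] 'ccbc' = {A,B,S}

S ∈ T[0,3] ⇒ YES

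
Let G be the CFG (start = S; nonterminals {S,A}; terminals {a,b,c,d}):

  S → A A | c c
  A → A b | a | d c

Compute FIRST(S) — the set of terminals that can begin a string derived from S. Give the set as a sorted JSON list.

FIRST iteration:
round 1:
  A via A→a: +{a}
  A via A→d c: +{d}
  S via S→A A: +{a,d}
  S via S→c c: +{c}
  S: {a,c,d}  A: {a,d}
round 2: (stable)
  S: {a,c,d}  A: {a,d}

FIRST(S) = ["a", "c", "d"]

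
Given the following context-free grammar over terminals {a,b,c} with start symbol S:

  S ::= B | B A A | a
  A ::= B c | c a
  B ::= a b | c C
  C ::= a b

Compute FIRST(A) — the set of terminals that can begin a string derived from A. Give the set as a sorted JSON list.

FIRST sets, iterate to fixpoint:
round 1:
  A via A→c a: +{c}
  B via B→a b: +{a}
  B via B→c C: +{c}
  C via C→a b: +{a}
  S via S→B: +{a,c}
  S: {a,c}  A: {c}  B: {a,c}  C: {a}
round 2:
  A via A→B c: +{a}
  S: {a,c}  A: {a,c}  B: {a,c}  C: {a}
round 3: done
  S: {a,c}  A: {a,c}  B: {a,c}  C: {a}

FIRST(A) = ["a", "c"]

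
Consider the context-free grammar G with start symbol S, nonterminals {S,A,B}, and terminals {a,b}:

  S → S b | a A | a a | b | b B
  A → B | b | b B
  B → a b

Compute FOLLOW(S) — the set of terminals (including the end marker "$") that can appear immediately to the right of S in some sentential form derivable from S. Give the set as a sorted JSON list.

Compute FIRST by fixpoint:
iter 1:
  A via A→b: +{b}
  B via B→a b: +{a}
  S via S→a A: +{a}
  S via S→b: +{b}
  FIRST(S)={a,b}  FIRST(A)={b}  FIRST(B)={a}
iter 2:
  A via A→B: +{a}
  FIRST(S)={a,b}  FIRST(A)={a,b}  FIRST(B)={a}
iter 3: (stable)
  FIRST(S)={a,b}  FIRST(A)={a,b}  FIRST(B)={a}

Compute FOLLOW by fixpoint:
seed FOLLOW(S) with $
[1]
  S→S b: FOLLOW(S) ⊇ FIRST(b) = {b}; new: +{b}
  S→a A: FOLLOW(A) ⊇ FOLLOW(S) ⊇ {$,b}; new: +{$,b}
  S→b B: FOLLOW(B) ⊇ FOLLOW(S) ⊇ {$,b}; new: +{$,b}
  FOLLOW[S]={$,b}  FOLLOW[A]={$,b}  FOLLOW[B]={$,b}
[2] done
  FOLLOW[S]={$,b}  FOLLOW[A]={$,b}  FOLLOW[B]={$,b}

FOLLOW(S) = ["$", "b"]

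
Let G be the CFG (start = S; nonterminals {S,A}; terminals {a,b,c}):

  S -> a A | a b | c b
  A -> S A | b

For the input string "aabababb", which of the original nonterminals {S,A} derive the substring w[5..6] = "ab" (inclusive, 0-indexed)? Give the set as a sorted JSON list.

Convert to CNF:
  S -> T0 A | T0 T1 | T2 T1
  A -> S A | b
  T0 -> a
  T1 -> b
  T2 -> c

CYK fill, restricted to cells inside w[5..6]:
  cell(5,5) a: {T0}  orig:{}
  cell(6,6) b: {A,T1}  orig:{A}
  cell(5,6) ab: {S}

Original NTs in T[5,6] deriving "ab": ["S"]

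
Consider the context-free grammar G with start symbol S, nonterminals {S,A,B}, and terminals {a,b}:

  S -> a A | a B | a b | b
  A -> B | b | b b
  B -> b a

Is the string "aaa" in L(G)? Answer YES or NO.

Convert to CNF:
  S -> T1 A | T1 B | T1 T0 | b
  A -> T0 T0 | T0 T1 | b
  B -> T0 T1
  T0 -> b
  T1 -> a

Fill CYK table bottom-up:
  [0..0]={T1}  "a"  orig:{}
  [1..1]={T1}  "a"  orig:{}
  [2..2]={T1}  "a"  orig:{}
  [0..1]=∅  "aa"
  [1..2]=∅  "aa"
  [0..2]=∅  "aaa"

S ∉ T[0,2] ⇒ NO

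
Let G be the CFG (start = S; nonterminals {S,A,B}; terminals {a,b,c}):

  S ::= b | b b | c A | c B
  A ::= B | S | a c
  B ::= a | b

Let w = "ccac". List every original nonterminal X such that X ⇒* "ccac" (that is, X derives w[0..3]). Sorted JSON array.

CNF form of G:
  S -> T1 A | T1 B | T2 T2 | b
  A -> T0 T1 | T1 A | T1 B | T2 T2 | a | b
  B -> a | b
  T0 -> a
  T1 -> c
  T2 -> b

Fill CYK table bottom-up — only the sub-triangle for w[0..3]:
  cell(0,0) c: {T1}  orig:{}
  cell(1,1) c: {T1}  orig:{}
  cell(2,2) a: {A,B,T0}  orig:{A,B}
  cell(3,3) c: {T1}  orig:{}
  cell(0,1) cc: ∅
  cell(1,2) ca: {A,S}
  cell(2,3) ac: {A}
  cell(0,2) cca: {A,S}
  cell(1,3) cac: {A,S}
  cell(0,3) ccac: {A,S}

Original NTs in T[0,3] deriving "ccac": ["A", "S"]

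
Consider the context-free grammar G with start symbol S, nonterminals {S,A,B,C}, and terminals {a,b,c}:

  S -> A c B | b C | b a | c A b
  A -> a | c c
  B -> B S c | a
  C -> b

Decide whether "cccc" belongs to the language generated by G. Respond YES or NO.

CNF form of G:
  S -> A X4 | T0 X5 | T1 C | T1 T2
  A -> T0 T0 | a
  B -> B X3 | a
  C -> b
  T0 -> c
  T1 -> b
  T2 -> a
  X3 -> S T0
  X4 -> T0 B
  X5 -> A T1

CYK fill:
  [0..0]={T0}  "c"  orig:{}
  [1..1]={T0}  "c"  orig:{}
  [2..2]={T0}  "c"  orig:{}
  [3..3]={T0}  "c"  orig:{}
  [0..1]={A}  "cc"
  [1..2]={A}  "cc"
  [2..3]={A}  "cc"
  [0..2]=∅  "ccc"
  [1..3]=∅  "ccc"
  [0..3]=∅  "cccc"

S ∉ T[0,3] ⇒ NO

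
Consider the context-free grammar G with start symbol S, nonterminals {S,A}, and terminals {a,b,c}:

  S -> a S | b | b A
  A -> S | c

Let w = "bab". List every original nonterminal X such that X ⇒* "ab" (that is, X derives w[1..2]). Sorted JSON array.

CNF form of G:
  S -> T0 S | T1 A | b
  A -> T0 S | T1 A | b | c
  T0 -> a
  T1 -> b

CYK table (by increasing span), restricted to cells inside w[1..2]:
  T[1,1] 'a' = {T0}  orig:{}
  T[2,2] 'b' = {A,S,T1}  orig:{A,S}
  T[1,2] 'ab' = {A,S}

Original NTs in T[1,2] deriving "ab": ["A", "S"]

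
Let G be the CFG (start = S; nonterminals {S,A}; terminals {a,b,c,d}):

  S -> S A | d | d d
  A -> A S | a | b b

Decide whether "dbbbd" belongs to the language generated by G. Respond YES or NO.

CNF form of G:
  S -> S A | T1 T1 | d
  A -> A S | T0 T0 | a
  T0 -> b
  T1 -> d

CYK table (by increasing span):
  cell(0,0) d: {S,T1}  orig:{S}
  cell(1,1) b: {T0}  orig:{}
  cell(2,2) b: {T0}  orig:{}
  cell(3,3) b: {T0}  orig:{}
  cell(4,4) d: {S,T1}  orig:{S}
  cell(0,1) db: ∅
  cell(1,2) bb: {A}
  cell(2,3) bb: {A}
  cell(3,4) bd: ∅
  cell(0,2) dbb: {S}
  cell(1,3) bbb: ∅
  cell(2,4) bbd: {A}
  cell(0,3) dbbb: ∅
  cell(1,4) bbbd: ∅
  cell(0,4) dbbbd: ∅

S ∉ T[0,4] ⇒ NO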